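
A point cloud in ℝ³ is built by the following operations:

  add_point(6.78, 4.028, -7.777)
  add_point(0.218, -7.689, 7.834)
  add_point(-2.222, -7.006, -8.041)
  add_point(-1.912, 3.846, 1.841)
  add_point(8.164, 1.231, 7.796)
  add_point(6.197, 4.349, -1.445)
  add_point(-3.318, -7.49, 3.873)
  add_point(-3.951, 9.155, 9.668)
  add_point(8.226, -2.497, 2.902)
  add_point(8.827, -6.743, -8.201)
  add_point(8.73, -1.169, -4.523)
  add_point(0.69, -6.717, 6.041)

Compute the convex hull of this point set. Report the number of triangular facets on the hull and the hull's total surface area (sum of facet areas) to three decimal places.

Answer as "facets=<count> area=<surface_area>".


facets=18 area=863.327

11 of the 12 inputs are extreme points: [0, 1, 2, 3, 4, 5, 6, 7, 8, 9, 10].

Facet areas (half cross-product norm):
  f1: (p2, p1, p9) → 88.0154
  f2: (p2, p0, p9) → 59.8203
  f3: (p4, p1, p7) → 86.2380
  f4: (p6, p1, p7) → 46.0394
  f5: (p6, p2, p7) → 100.9852
  f6: (p6, p2, p1) → 23.2557
  f7: (p3, p0, p7) → 42.6124
  f8: (p3, p2, p7) → 23.0730
  f9: (p3, p2, p0) → 83.7531
  f10: (p5, p0, p7) → 31.8600
  f11: (p5, p4, p7) → 70.9139
  f12: (p5, p4, p0) → 14.4524
  f13: (p8, p1, p9) → 61.1174
  f14: (p8, p4, p9) → 10.4144
  f15: (p8, p4, p1) → 32.9422
  f16: (p10, p0, p9) → 19.6929
  f17: (p10, p4, p9) → 29.9584
  f18: (p10, p4, p0) → 38.1828
Σ area = 863.327

Euler characteristic 11−27+18 = 2 ✓


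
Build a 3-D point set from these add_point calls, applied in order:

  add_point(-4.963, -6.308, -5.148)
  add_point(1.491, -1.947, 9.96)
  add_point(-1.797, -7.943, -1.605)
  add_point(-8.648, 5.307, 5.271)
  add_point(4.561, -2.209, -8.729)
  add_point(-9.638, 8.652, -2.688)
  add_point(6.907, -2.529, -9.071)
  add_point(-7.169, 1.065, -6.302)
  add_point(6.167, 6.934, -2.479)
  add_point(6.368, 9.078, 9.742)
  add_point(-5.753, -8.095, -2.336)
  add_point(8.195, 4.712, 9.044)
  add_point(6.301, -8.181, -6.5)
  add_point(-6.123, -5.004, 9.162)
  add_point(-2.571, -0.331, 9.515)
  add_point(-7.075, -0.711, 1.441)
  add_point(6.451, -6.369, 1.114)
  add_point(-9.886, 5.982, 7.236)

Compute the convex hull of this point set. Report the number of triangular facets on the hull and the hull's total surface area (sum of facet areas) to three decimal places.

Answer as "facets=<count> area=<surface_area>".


facets=28 area=1194.779

Hull vertices (16/18): indices [0, 1, 2, 4, 5, 6, 7, 8, 9, 10, 11, 12, 13, 14, 16, 17].

Facet areas (half cross-product norm):
  f1: (p16, p12, p11) → 35.5268
  f2: (p16, p1, p11) → 52.1779
  f3: (p9, p8, p11) → 28.3606
  f4: (p9, p14, p17) → 64.3490
  f5: (p9, p1, p11) → 21.2175
  f6: (p9, p14, p1) → 26.4748
  f7: (p6, p12, p11) → 60.9388
  f8: (p6, p8, p11) → 63.4161
  f9: (p13, p14, p1) → 12.4319
  f10: (p13, p16, p1) → 44.7849
  f11: (p13, p14, p17) → 29.1572
  f12: (p5, p9, p17) → 85.7866
  f13: (p5, p9, p8) → 98.6451
  f14: (p5, p6, p8) → 90.9043
  f15: (p5, p6, p7) → 53.8327
  f16: (p4, p6, p7) → 2.1430
  f17: (p2, p16, p12) → 32.2451
  f18: (p2, p13, p16) → 52.8166
  f19: (p10, p2, p13) → 23.6898
  f20: (p10, p13, p17) → 69.7977
  f21: (p10, p2, p12) → 12.6919
  f22: (p10, p5, p17) → 85.1678
  f23: (p10, p5, p7) → 33.0029
  f24: (p0, p10, p12) → 19.1226
  f25: (p0, p10, p7) → 11.1199
  f26: (p0, p4, p7) → 42.1579
  f27: (p0, p6, p12) → 35.8678
  f28: (p0, p4, p6) → 6.9521
Σ area = 1194.779

Check V−E+F: 16 − 42 + 28 = 2.


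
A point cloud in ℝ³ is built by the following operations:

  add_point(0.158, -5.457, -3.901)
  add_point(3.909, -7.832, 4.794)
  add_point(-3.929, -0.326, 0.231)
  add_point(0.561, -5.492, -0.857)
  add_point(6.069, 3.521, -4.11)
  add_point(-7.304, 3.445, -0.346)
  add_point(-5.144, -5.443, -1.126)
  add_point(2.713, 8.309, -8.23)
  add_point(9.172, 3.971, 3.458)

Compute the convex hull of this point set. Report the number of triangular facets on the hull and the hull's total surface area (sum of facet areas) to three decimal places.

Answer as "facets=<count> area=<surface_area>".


Hull vertices (7/9): indices [0, 1, 4, 5, 6, 7, 8].

Per-facet area ½‖(b−a)×(c−a)‖:
  f1: (p1, p8, p5) → 100.7401
  f2: (p7, p8, p5) → 92.6594
  f3: (p6, p7, p5) → 62.1469
  f4: (p6, p0, p7) → 41.9759
  f5: (p6, p1, p5) → 47.5200
  f6: (p6, p0, p1) → 29.1362
  f7: (p4, p7, p8) → 21.6669
  f8: (p4, p0, p7) → 36.5282
  f9: (p4, p1, p8) → 52.9011
  f10: (p4, p0, p1) → 52.4790
Σ area = 537.754

Euler characteristic 7−15+10 = 2 ✓

facets=10 area=537.754


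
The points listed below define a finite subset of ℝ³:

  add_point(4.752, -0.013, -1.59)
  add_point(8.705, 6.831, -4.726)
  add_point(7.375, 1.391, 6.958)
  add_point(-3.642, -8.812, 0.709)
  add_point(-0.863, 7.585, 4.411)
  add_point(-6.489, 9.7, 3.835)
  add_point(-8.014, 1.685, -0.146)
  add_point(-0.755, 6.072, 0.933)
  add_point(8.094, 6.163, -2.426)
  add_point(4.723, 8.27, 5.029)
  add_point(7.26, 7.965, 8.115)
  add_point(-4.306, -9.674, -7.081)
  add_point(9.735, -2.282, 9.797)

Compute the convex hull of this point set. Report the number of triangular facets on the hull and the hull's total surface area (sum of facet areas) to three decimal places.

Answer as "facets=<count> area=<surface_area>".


facets=12 area=900.378

Hull vertices (8/13): indices [1, 3, 5, 6, 9, 10, 11, 12].

Triangle areas on the boundary:
  f1: (p3, p11, p6) → 44.8458
  f2: (p3, p11, p12) → 53.7159
  f3: (p3, p5, p6) → 36.1638
  f4: (p3, p5, p12) → 155.9729
  f5: (p1, p11, p6) → 123.6578
  f6: (p1, p5, p6) → 78.4138
  f7: (p1, p11, p12) → 174.1981
  f8: (p10, p5, p12) → 71.5724
  f9: (p10, p1, p12) → 69.1625
  f10: (p9, p1, p5) → 57.8350
  f11: (p9, p10, p5) → 15.9151
  f12: (p9, p10, p1) → 18.9253
Σ area = 900.378

Euler characteristic 8−18+12 = 2 ✓


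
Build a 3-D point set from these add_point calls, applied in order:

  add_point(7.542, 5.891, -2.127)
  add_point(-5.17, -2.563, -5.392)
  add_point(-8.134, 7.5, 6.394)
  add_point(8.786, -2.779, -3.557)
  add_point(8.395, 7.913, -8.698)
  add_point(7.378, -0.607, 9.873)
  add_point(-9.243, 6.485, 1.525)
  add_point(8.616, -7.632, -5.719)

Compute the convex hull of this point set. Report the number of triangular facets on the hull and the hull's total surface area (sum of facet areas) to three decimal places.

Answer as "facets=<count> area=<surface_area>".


facets=12 area=853.535

Extreme-point indices: [0, 1, 2, 3, 4, 5, 6, 7] — 8 of 8 on the boundary.

Facet areas (half cross-product norm):
  f1: (p5, p4, p3) → 77.9557
  f2: (p1, p4, p6) → 105.2352
  f3: (p2, p4, p6) → 50.0442
  f4: (p2, p1, p6) → 24.1280
  f5: (p2, p1, p5) → 133.9674
  f6: (p7, p4, p3) → 24.1044
  f7: (p7, p1, p4) → 109.0264
  f8: (p7, p5, p3) → 30.5699
  f9: (p7, p1, p5) → 122.5991
  f10: (p0, p5, p4) → 10.6167
  f11: (p0, p2, p4) → 52.5177
  f12: (p0, p2, p5) → 112.7706
Σ area = 853.535

Check V−E+F: 8 − 18 + 12 = 2.


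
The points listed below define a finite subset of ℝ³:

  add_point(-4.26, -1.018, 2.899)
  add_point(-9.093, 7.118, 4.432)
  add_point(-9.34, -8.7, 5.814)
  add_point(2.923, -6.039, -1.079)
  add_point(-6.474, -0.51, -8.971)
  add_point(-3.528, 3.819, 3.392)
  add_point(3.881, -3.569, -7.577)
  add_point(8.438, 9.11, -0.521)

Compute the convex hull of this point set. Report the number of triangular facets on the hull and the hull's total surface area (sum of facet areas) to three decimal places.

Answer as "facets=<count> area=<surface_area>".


facets=10 area=762.827

Hull vertices (7/8): indices [1, 2, 3, 4, 5, 6, 7].

Facet areas (half cross-product norm):
  f1: (p6, p4, p2) → 92.9756
  f2: (p6, p4, p7) → 82.2858
  f3: (p1, p4, p2) → 113.3631
  f4: (p1, p4, p7) → 134.8567
  f5: (p3, p7, p2) → 103.0808
  f6: (p3, p6, p2) → 39.0848
  f7: (p3, p6, p7) → 53.1201
  f8: (p5, p7, p2) → 62.2907
  f9: (p5, p1, p2) → 45.7973
  f10: (p5, p1, p7) → 35.9724
Σ area = 762.827

Euler: V−E+F = 7−15+10 = 2.


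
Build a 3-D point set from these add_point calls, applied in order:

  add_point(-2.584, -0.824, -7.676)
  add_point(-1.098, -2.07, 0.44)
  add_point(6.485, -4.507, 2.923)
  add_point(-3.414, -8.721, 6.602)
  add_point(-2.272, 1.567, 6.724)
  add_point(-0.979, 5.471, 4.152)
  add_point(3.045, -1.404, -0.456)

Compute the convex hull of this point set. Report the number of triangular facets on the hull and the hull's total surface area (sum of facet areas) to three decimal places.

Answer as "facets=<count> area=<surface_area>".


facets=8 area=346.531

Extreme-point indices: [0, 2, 3, 4, 5, 6] — 6 of 7 on the boundary.

Facet areas (half cross-product norm):
  f1: (p0, p2, p3) → 80.1046
  f2: (p4, p2, p3) → 52.2388
  f3: (p4, p5, p2) → 27.4108
  f4: (p4, p0, p3) → 74.3819
  f5: (p4, p0, p5) → 32.6741
  f6: (p6, p5, p2) → 24.4964
  f7: (p6, p0, p2) → 13.1449
  f8: (p6, p0, p5) → 42.0799
Σ area = 346.531

Euler characteristic 6−12+8 = 2 ✓


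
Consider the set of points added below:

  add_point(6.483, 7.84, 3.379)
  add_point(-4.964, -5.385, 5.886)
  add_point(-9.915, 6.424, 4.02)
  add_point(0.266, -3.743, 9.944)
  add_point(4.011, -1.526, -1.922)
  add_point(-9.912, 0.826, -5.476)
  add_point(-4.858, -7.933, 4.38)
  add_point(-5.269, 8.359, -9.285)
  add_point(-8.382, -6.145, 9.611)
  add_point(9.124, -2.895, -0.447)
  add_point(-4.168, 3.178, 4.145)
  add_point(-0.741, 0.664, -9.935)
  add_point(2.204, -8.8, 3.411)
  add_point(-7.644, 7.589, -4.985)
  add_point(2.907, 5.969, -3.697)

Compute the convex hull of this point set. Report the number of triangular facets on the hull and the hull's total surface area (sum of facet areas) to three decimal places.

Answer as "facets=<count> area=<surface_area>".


facets=20 area=1023.364

Hull vertices (12/15): indices [0, 2, 3, 5, 6, 7, 8, 9, 11, 12, 13, 14].

Area of each hull facet:
  f1: (p11, p12, p9) → 69.6693
  f2: (p3, p12, p9) → 41.6963
  f3: (p14, p11, p9) → 50.6276
  f4: (p0, p3, p9) → 75.3192
  f5: (p0, p14, p9) → 43.7579
  f6: (p0, p3, p2) → 104.3555
  f7: (p6, p11, p12) → 59.1425
  f8: (p6, p5, p11) → 71.9837
  f9: (p7, p14, p11) → 37.5366
  f10: (p7, p5, p11) → 39.5279
  f11: (p7, p0, p2) → 108.6879
  f12: (p7, p0, p14) → 26.2281
  f13: (p8, p3, p12) → 38.0885
  f14: (p8, p6, p12) → 17.4893
  f15: (p8, p3, p2) → 61.7010
  f16: (p8, p5, p2) → 75.7990
  f17: (p8, p6, p5) → 45.3957
  f18: (p13, p5, p2) → 33.1833
  f19: (p13, p7, p2) → 5.9119
  f20: (p13, p7, p5) → 17.2626
Σ area = 1023.364

Check V−E+F: 12 − 30 + 20 = 2.


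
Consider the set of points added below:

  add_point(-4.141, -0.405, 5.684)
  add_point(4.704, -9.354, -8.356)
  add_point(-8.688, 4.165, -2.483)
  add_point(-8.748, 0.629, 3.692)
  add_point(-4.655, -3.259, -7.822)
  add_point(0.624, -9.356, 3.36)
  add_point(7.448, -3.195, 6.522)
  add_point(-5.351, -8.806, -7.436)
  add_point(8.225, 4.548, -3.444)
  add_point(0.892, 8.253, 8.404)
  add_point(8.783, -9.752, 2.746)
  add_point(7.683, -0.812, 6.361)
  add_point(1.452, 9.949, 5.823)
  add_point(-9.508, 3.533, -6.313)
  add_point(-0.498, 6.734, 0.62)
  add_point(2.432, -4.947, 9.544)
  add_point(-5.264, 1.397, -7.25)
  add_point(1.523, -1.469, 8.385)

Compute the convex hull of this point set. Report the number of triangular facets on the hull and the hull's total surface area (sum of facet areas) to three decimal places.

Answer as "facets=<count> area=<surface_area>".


facets=26 area=1103.757

15 of the 18 inputs are extreme points: [1, 2, 3, 4, 5, 6, 7, 8, 9, 10, 11, 12, 13, 15, 16].

Per-facet area ½‖(b−a)×(c−a)‖:
  f1: (p8, p12, p13) → 105.2891
  f2: (p3, p7, p13) → 66.8299
  f3: (p3, p9, p15) → 78.0340
  f4: (p5, p15, p10) → 31.6431
  f5: (p5, p3, p15) → 51.4496
  f6: (p5, p3, p7) → 79.4882
  f7: (p4, p7, p13) → 16.7558
  f8: (p1, p8, p10) → 83.9161
  f9: (p1, p5, p10) → 46.6078
  f10: (p1, p5, p7) → 57.1269
  f11: (p1, p4, p7) → 28.2502
  f12: (p11, p9, p15) → 42.5370
  f13: (p11, p8, p10) → 53.9661
  f14: (p11, p8, p12) → 62.9282
  f15: (p11, p9, p12) → 17.7857
  f16: (p2, p12, p13) → 18.1254
  f17: (p2, p3, p13) → 9.2270
  f18: (p2, p9, p12) → 22.2866
  f19: (p2, p3, p9) → 46.8266
  f20: (p16, p8, p13) → 25.6680
  f21: (p16, p4, p13) → 9.4082
  f22: (p16, p1, p8) → 93.9713
  f23: (p16, p1, p4) → 20.0960
  f24: (p6, p15, p10) → 23.2478
  f25: (p6, p11, p10) → 5.5640
  f26: (p6, p11, p15) → 6.7285
Σ area = 1103.757

Euler characteristic 15−39+26 = 2 ✓


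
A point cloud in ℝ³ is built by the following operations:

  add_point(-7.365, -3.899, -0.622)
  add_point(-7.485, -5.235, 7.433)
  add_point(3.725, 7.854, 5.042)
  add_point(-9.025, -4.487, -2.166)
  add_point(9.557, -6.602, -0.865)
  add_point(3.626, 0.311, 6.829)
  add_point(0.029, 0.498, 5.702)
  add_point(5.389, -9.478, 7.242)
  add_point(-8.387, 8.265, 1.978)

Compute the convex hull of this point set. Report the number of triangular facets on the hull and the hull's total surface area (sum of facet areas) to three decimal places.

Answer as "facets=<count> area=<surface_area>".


Hull vertices (7/9): indices [1, 2, 3, 4, 5, 7, 8].

Per-facet area ½‖(b−a)×(c−a)‖:
  f1: (p8, p4, p3) → 125.7334
  f2: (p1, p8, p3) → 63.5541
  f3: (p2, p8, p4) → 100.0014
  f4: (p2, p1, p8) → 89.6569
  f5: (p7, p4, p3) → 84.2800
  f6: (p7, p1, p3) → 65.2385
  f7: (p7, p2, p4) → 78.1849
  f8: (p5, p2, p1) → 42.8747
  f9: (p5, p7, p1) → 59.3666
  f10: (p5, p7, p2) → 10.2526
Σ area = 719.143

Euler: V−E+F = 7−15+10 = 2.

facets=10 area=719.143


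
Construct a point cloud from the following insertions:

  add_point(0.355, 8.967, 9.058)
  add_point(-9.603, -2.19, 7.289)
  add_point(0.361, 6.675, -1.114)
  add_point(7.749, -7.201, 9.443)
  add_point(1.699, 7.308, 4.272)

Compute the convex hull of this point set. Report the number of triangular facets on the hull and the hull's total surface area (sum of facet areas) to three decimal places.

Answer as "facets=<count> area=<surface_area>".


facets=6 area=425.718

Points on the hull: [0, 1, 2, 3, 4] (5 of 5).

Area of each hull facet:
  f1: (p0, p3, p1) → 122.9409
  f2: (p2, p3, p1) → 132.3116
  f3: (p2, p0, p1) → 75.4358
  f4: (p4, p0, p3) → 43.2020
  f5: (p4, p2, p3) → 44.2380
  f6: (p4, p2, p0) → 7.5899
Σ area = 425.718

Euler characteristic 5−9+6 = 2 ✓


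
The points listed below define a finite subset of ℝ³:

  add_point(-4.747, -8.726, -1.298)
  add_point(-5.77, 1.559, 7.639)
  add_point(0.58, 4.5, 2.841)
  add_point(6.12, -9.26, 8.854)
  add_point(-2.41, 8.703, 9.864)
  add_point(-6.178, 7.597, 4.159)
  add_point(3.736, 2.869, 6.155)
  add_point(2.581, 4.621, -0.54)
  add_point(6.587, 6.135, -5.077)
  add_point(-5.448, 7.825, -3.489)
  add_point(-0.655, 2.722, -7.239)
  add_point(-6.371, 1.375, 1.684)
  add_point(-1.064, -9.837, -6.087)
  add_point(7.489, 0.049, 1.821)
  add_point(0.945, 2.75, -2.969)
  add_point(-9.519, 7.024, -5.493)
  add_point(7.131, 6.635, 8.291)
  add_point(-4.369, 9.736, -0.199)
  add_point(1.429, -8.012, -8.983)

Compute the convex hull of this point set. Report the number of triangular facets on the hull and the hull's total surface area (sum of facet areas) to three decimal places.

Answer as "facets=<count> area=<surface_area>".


facets=22 area=1143.197

Points on the hull: [0, 1, 3, 4, 5, 8, 10, 12, 13, 15, 16, 17, 18] (13 of 19).

Triangle areas on the boundary:
  f1: (p10, p8, p15) → 34.6189
  f2: (p18, p8, p13) → 66.5297
  f3: (p18, p10, p8) → 44.1322
  f4: (p18, p12, p15) → 39.7580
  f5: (p18, p10, p15) → 43.8553
  f6: (p17, p8, p15) → 48.1463
  f7: (p16, p8, p13) → 42.6477
  f8: (p16, p17, p4) → 50.8831
  f9: (p16, p17, p8) → 78.0681
  f10: (p0, p12, p15) → 51.6212
  f11: (p0, p1, p15) → 96.3205
  f12: (p5, p1, p15) → 32.0483
  f13: (p5, p1, p4) → 23.0284
  f14: (p5, p17, p15) → 19.9890
  f15: (p5, p17, p4) → 16.1368
  f16: (p3, p0, p12) → 45.5292
  f17: (p3, p18, p13) → 86.7296
  f18: (p3, p18, p12) → 32.9537
  f19: (p3, p16, p13) → 53.7245
  f20: (p3, p0, p1) → 94.6687
  f21: (p3, p1, p4) → 63.8073
  f22: (p3, p16, p4) → 78.0008
Σ area = 1143.197

Euler: V−E+F = 13−33+22 = 2.


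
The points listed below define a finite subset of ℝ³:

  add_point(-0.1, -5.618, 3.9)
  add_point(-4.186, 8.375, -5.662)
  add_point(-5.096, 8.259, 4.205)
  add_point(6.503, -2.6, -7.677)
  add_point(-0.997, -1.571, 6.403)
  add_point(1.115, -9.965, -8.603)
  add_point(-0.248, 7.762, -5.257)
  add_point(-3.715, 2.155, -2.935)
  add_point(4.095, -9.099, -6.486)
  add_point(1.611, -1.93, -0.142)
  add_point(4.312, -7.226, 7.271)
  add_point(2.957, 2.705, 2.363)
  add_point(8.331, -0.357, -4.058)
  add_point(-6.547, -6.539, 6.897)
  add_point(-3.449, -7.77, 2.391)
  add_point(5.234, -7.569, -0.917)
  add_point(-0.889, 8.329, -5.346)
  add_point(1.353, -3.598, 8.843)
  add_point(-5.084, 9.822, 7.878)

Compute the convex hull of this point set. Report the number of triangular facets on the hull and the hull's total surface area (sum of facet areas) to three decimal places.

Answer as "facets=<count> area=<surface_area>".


facets=26 area=924.619

Hull vertices (15/19): indices [1, 2, 3, 5, 6, 8, 10, 11, 12, 13, 14, 15, 16, 17, 18].

Area of each hull facet:
  f1: (p1, p5, p13) → 153.0607
  f2: (p11, p18, p12) → 19.3614
  f3: (p11, p10, p12) → 49.6529
  f4: (p14, p5, p13) → 7.0135
  f5: (p14, p10, p13) → 25.7289
  f6: (p14, p10, p5) → 54.7275
  f7: (p8, p10, p5) → 20.8295
  f8: (p2, p18, p13) → 29.4214
  f9: (p2, p1, p13) → 73.3928
  f10: (p2, p1, p18) → 8.1419
  f11: (p16, p1, p18) → 22.5932
  f12: (p17, p11, p18) → 55.3828
  f13: (p17, p11, p10) → 22.3206
  f14: (p17, p18, p13) → 64.1768
  f15: (p17, p10, p13) → 20.8109
  f16: (p15, p10, p12) → 32.3247
  f17: (p15, p8, p12) → 24.8395
  f18: (p15, p8, p10) → 9.0151
  f19: (p6, p18, p12) → 81.2560
  f20: (p6, p16, p18) → 5.8858
  f21: (p3, p1, p5) → 69.7449
  f22: (p3, p16, p1) → 18.6218
  f23: (p3, p6, p16) → 2.1104
  f24: (p3, p6, p12) → 27.4909
  f25: (p3, p8, p12) → 14.5481
  f26: (p3, p8, p5) → 12.1672
Σ area = 924.619

Euler: V−E+F = 15−39+26 = 2.


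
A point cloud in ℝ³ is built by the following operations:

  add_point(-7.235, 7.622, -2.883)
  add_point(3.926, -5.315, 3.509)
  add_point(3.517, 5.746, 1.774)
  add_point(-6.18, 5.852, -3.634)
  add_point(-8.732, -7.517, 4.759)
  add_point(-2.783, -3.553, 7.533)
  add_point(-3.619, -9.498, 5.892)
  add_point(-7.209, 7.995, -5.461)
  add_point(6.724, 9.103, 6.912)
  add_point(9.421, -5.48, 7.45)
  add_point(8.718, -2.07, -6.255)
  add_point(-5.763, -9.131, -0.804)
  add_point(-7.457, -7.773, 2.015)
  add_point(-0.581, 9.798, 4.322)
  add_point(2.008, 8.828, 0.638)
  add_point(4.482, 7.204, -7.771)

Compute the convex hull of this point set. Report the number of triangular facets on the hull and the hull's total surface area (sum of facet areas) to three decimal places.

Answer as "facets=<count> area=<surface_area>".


facets=20 area=1074.871

Hull vertices (12/16): indices [0, 4, 5, 6, 7, 8, 9, 10, 11, 12, 13, 15].

Facet areas (half cross-product norm):
  f1: (p7, p15, p13) → 66.1881
  f2: (p5, p13, p4) → 45.0278
  f3: (p10, p7, p15) → 55.4719
  f4: (p0, p13, p4) → 85.2975
  f5: (p0, p7, p4) → 18.1815
  f6: (p0, p7, p13) → 9.6882
  f7: (p6, p5, p4) → 17.1939
  f8: (p6, p5, p9) → 38.4423
  f9: (p8, p5, p9) → 86.4609
  f10: (p8, p5, p13) → 54.1050
  f11: (p8, p15, p13) → 51.8638
  f12: (p8, p10, p9) → 100.6896
  f13: (p8, p10, p15) → 76.8496
  f14: (p12, p7, p4) → 25.1318
  f15: (p11, p10, p9) → 111.7909
  f16: (p11, p6, p9) → 44.6833
  f17: (p11, p10, p7) → 137.8434
  f18: (p11, p12, p7) → 31.0490
  f19: (p11, p6, p4) → 17.1933
  f20: (p11, p12, p4) → 1.7193
Σ area = 1074.871

Euler characteristic 12−30+20 = 2 ✓


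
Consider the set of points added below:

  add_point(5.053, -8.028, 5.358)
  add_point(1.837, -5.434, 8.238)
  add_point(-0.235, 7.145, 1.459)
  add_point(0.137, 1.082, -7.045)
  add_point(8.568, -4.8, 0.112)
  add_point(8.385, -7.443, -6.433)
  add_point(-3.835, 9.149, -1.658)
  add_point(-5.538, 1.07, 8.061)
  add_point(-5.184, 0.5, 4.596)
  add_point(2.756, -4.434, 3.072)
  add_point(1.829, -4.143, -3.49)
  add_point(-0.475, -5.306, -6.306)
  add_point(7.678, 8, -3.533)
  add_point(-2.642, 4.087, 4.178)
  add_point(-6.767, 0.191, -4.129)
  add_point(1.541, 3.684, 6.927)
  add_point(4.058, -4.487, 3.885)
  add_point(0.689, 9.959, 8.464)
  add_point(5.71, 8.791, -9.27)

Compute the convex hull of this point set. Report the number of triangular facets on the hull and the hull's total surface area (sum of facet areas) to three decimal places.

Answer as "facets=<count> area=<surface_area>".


facets=20 area=978.396

12 of the 19 inputs are extreme points: [0, 1, 3, 4, 5, 6, 7, 11, 12, 14, 17, 18].

Facet areas (half cross-product norm):
  f1: (p6, p18, p14) → 59.4317
  f2: (p6, p17, p18) → 65.7045
  f3: (p12, p17, p4) → 93.3089
  f4: (p12, p17, p18) → 33.5072
  f5: (p12, p5, p4) → 46.8349
  f6: (p12, p5, p18) → 48.0790
  f7: (p7, p1, p14) → 60.3393
  f8: (p7, p1, p17) → 53.0781
  f9: (p7, p6, p14) → 56.1142
  f10: (p7, p6, p17) → 57.0525
  f11: (p0, p17, p4) → 65.2244
  f12: (p0, p1, p17) → 31.9570
  f13: (p0, p5, p4) → 21.6478
  f14: (p3, p18, p14) → 26.2188
  f15: (p11, p0, p5) → 53.8874
  f16: (p11, p3, p14) → 23.6175
  f17: (p11, p1, p14) → 63.0453
  f18: (p11, p0, p1) → 32.9297
  f19: (p11, p5, p18) → 70.3407
  f20: (p11, p3, p18) → 16.0768
Σ area = 978.396

Euler characteristic 12−30+20 = 2 ✓


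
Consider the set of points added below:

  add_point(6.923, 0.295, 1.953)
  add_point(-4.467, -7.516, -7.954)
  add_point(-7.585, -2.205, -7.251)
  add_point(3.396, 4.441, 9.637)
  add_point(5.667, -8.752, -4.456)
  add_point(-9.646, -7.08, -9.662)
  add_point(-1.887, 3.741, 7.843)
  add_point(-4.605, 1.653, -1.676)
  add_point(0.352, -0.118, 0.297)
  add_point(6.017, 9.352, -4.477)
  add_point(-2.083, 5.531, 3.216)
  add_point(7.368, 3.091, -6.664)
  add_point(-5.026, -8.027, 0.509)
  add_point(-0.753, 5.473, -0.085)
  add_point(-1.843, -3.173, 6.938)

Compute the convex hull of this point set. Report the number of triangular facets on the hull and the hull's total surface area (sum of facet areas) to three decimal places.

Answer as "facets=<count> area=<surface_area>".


12 of the 15 inputs are extreme points: [0, 1, 2, 3, 4, 5, 6, 9, 10, 11, 12, 14].

Facet areas (half cross-product norm):
  f1: (p12, p4, p5) → 66.2114
  f2: (p1, p11, p5) → 32.1843
  f3: (p1, p4, p5) → 1.1098
  f4: (p1, p4, p11) → 65.5992
  f5: (p9, p11, p5) → 63.5969
  f6: (p0, p4, p11) → 48.4246
  f7: (p0, p3, p4) → 32.6433
  f8: (p0, p9, p11) → 30.6790
  f9: (p0, p9, p3) → 52.2917
  f10: (p14, p3, p4) → 68.9220
  f11: (p14, p12, p4) → 51.1500
  f12: (p10, p9, p3) → 50.0321
  f13: (p2, p9, p5) → 26.1930
  f14: (p2, p10, p9) → 83.3552
  f15: (p6, p14, p3) → 19.3559
  f16: (p6, p10, p3) → 13.3614
  f17: (p6, p12, p5) → 69.5142
  f18: (p6, p14, p12) → 22.9584
  f19: (p6, p2, p5) → 31.8315
  f20: (p6, p2, p10) → 30.2100
Σ area = 859.624

Euler: V−E+F = 12−30+20 = 2.

facets=20 area=859.624


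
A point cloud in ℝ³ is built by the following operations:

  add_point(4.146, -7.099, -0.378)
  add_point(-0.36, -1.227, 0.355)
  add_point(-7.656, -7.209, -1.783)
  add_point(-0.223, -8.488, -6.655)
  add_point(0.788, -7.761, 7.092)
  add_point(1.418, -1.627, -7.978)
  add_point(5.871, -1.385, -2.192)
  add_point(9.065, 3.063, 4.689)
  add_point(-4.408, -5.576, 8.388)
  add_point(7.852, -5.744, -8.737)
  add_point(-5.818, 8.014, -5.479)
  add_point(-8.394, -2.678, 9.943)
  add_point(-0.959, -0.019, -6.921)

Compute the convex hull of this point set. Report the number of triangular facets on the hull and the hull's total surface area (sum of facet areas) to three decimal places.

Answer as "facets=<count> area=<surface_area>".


facets=16 area=900.377

Points on the hull: [0, 2, 3, 4, 5, 7, 8, 9, 10, 11] (10 of 13).

Facet areas (half cross-product norm):
  f1: (p10, p7, p11) → 154.9055
  f2: (p4, p7, p11) → 73.9392
  f3: (p2, p10, p11) → 98.5650
  f4: (p2, p3, p10) → 70.5481
  f5: (p2, p4, p3) → 54.1154
  f6: (p5, p3, p10) → 36.0899
  f7: (p9, p5, p3) → 26.2540
  f8: (p9, p10, p7) → 139.8968
  f9: (p9, p5, p10) → 17.0315
  f10: (p8, p4, p11) → 3.4973
  f11: (p8, p2, p11) → 27.6483
  f12: (p8, p2, p4) → 31.2358
  f13: (p0, p4, p3) → 27.8368
  f14: (p0, p9, p3) → 31.5407
  f15: (p0, p4, p7) → 50.3135
  f16: (p0, p9, p7) → 56.9590
Σ area = 900.377

Euler characteristic 10−24+16 = 2 ✓


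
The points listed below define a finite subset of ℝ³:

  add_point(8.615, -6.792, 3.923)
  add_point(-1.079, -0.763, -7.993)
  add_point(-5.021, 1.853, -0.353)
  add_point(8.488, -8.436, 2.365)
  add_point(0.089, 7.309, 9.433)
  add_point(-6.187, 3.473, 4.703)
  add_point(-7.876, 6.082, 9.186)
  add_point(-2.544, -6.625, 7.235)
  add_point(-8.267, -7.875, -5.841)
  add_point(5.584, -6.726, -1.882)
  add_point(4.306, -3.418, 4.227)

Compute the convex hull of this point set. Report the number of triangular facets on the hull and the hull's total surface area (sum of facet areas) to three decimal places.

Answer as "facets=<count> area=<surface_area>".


facets=14 area=760.469

Extreme-point indices: [0, 1, 2, 3, 4, 6, 7, 8, 9] — 9 of 11 on the boundary.

Facet areas (half cross-product norm):
  f1: (p1, p4, p0) → 133.9806
  f2: (p7, p4, p0) → 82.9388
  f3: (p9, p1, p8) → 55.8521
  f4: (p9, p1, p0) → 21.7238
  f5: (p2, p1, p8) → 44.5696
  f6: (p3, p9, p8) → 27.8651
  f7: (p3, p9, p0) → 5.7846
  f8: (p3, p7, p8) → 87.3500
  f9: (p3, p7, p0) → 13.0507
  f10: (p6, p7, p4) → 54.5334
  f11: (p6, p1, p4) → 76.6685
  f12: (p6, p2, p1) → 9.8504
  f13: (p6, p7, p8) → 99.5597
  f14: (p6, p2, p8) → 46.7417
Σ area = 760.469

Euler: V−E+F = 9−21+14 = 2.


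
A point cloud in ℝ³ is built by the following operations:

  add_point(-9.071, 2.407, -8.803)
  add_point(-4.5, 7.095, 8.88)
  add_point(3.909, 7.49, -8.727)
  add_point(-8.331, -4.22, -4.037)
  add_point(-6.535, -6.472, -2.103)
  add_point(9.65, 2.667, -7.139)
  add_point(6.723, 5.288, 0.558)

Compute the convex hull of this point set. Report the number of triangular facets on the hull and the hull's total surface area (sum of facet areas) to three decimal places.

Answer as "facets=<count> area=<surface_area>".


Points on the hull: [0, 1, 2, 3, 4, 5, 6] (7 of 7).

Per-facet area ½‖(b−a)×(c−a)‖:
  f1: (p2, p5, p0) → 47.1768
  f2: (p2, p1, p0) → 124.4513
  f3: (p3, p5, p0) → 76.3755
  f4: (p3, p4, p5) → 33.4005
  f5: (p3, p1, p0) → 71.9090
  f6: (p3, p1, p4) → 30.3543
  f7: (p6, p2, p5) → 31.9778
  f8: (p6, p2, p1) → 66.9053
  f9: (p6, p4, p5) → 77.1812
  f10: (p6, p1, p4) → 114.7087
Σ area = 674.440

Euler characteristic 7−15+10 = 2 ✓

facets=10 area=674.440


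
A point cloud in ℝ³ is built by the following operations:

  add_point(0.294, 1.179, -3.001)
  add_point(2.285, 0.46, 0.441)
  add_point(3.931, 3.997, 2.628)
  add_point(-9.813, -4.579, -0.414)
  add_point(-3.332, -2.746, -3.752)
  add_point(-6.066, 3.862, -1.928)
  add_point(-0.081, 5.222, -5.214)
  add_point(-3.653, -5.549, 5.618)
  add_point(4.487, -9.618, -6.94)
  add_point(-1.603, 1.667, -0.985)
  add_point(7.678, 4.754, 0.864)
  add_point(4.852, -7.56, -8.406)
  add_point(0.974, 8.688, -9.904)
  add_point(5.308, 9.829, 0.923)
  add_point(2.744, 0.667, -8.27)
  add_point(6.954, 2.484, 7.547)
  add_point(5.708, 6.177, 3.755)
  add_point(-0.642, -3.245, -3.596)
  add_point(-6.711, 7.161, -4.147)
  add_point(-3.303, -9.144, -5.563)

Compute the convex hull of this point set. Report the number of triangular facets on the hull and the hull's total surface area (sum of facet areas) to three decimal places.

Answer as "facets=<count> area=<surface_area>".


Extreme-point indices: [3, 7, 8, 10, 11, 12, 13, 15, 18, 19] — 10 of 20 on the boundary.

Triangle areas on the boundary:
  f1: (p18, p7, p3) → 54.6094
  f2: (p19, p7, p3) → 40.5363
  f3: (p19, p7, p8) → 45.4913
  f4: (p19, p18, p3) → 59.7502
  f5: (p19, p18, p12) → 81.1333
  f6: (p15, p8, p10) → 58.4802
  f7: (p15, p7, p8) → 103.2108
  f8: (p15, p18, p7) → 106.7049
  f9: (p13, p12, p10) → 32.7622
  f10: (p13, p18, p12) → 55.3085
  f11: (p13, p15, p10) → 19.3061
  f12: (p13, p15, p18) → 64.5803
  f13: (p11, p19, p8) → 9.9278
  f14: (p11, p19, p12) → 73.6255
  f15: (p11, p8, p10) → 18.9541
  f16: (p11, p12, p10) → 97.9326
Σ area = 922.313

Euler characteristic 10−24+16 = 2 ✓

facets=16 area=922.313


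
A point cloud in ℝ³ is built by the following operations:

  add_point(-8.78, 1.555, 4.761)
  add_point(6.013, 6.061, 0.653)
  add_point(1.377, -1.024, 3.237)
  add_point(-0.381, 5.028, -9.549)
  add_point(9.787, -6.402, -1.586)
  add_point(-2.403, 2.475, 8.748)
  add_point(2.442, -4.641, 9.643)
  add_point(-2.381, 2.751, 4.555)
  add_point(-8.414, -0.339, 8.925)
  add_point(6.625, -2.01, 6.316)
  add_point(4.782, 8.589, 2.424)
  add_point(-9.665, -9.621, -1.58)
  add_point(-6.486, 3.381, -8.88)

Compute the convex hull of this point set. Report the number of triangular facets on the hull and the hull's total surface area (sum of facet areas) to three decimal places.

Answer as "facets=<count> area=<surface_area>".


facets=18 area=992.405

Hull vertices (11/13): indices [0, 1, 3, 4, 5, 6, 8, 9, 10, 11, 12].

Per-facet area ½‖(b−a)×(c−a)‖:
  f1: (p3, p4, p11) → 149.7703
  f2: (p6, p4, p11) → 114.4011
  f3: (p12, p3, p11) → 42.7467
  f4: (p12, p3, p10) → 40.3840
  f5: (p1, p3, p4) → 79.6245
  f6: (p1, p3, p10) → 19.0297
  f7: (p8, p6, p11) → 81.7893
  f8: (p9, p6, p4) → 24.8672
  f9: (p9, p6, p10) → 29.7807
  f10: (p9, p1, p4) → 47.1624
  f11: (p9, p1, p10) → 15.4416
  f12: (p5, p6, p10) → 48.6248
  f13: (p5, p8, p6) → 28.3829
  f14: (p0, p12, p11) → 83.9518
  f15: (p0, p8, p11) → 29.4229
  f16: (p0, p12, p10) → 100.9334
  f17: (p0, p5, p10) → 40.9805
  f18: (p0, p5, p8) → 15.1114
Σ area = 992.405

Euler characteristic 11−27+18 = 2 ✓


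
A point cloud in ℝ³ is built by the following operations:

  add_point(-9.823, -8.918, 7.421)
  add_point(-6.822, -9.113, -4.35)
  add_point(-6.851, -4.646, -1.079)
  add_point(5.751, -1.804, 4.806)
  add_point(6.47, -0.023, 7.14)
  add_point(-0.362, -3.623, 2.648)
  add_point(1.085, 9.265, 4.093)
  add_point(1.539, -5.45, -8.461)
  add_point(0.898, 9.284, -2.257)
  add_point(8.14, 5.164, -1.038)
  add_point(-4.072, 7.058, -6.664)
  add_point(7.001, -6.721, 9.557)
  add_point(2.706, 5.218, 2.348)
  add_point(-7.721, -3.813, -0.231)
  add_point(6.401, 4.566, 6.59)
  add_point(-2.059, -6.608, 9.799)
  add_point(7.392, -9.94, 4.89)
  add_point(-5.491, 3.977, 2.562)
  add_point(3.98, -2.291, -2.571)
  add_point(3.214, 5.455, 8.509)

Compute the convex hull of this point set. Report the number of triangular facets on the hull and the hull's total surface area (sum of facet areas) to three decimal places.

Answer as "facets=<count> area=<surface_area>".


Hull vertices (14/20): indices [0, 1, 6, 7, 8, 9, 10, 11, 13, 14, 15, 16, 17, 19].

Per-facet area ½‖(b−a)×(c−a)‖:
  f1: (p7, p16, p9) → 101.3099
  f2: (p10, p7, p9) → 84.4161
  f3: (p1, p10, p7) → 69.0781
  f4: (p1, p16, p0) → 97.6917
  f5: (p1, p7, p16) → 75.5270
  f6: (p15, p19, p0) → 45.1383
  f7: (p11, p16, p9) → 44.9826
  f8: (p11, p15, p19) → 55.2106
  f9: (p11, p16, p0) → 48.3088
  f10: (p11, p15, p0) → 16.0019
  f11: (p17, p10, p0) → 54.6214
  f12: (p17, p19, p0) → 75.6140
  f13: (p8, p10, p9) → 24.7159
  f14: (p13, p10, p0) → 26.2667
  f15: (p13, p1, p0) → 31.7926
  f16: (p13, p1, p10) → 42.2905
  f17: (p14, p11, p9) → 43.6023
  f18: (p14, p11, p19) → 22.1289
  f19: (p6, p17, p19) → 26.6223
  f20: (p6, p14, p19) → 11.8437
  f21: (p6, p17, p10) → 41.7571
  f22: (p6, p8, p10) → 16.9344
  f23: (p6, p8, p9) → 26.3510
  f24: (p6, p14, p9) → 28.8278
Σ area = 1111.034

Euler: V−E+F = 14−36+24 = 2.

facets=24 area=1111.034


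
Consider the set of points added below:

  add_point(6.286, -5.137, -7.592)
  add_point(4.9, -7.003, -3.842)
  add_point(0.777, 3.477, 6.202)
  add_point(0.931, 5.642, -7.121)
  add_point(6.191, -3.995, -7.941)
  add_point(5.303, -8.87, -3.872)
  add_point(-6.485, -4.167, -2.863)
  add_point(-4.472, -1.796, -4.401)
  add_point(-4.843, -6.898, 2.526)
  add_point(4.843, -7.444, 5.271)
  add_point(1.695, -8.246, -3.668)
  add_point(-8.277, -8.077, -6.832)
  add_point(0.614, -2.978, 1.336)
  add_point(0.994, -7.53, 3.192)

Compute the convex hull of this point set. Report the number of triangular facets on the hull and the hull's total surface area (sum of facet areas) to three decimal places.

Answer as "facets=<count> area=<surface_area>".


Points on the hull: [0, 2, 3, 4, 5, 6, 8, 9, 11, 13] (10 of 14).

Facet areas (half cross-product norm):
  f1: (p4, p0, p11) → 8.8396
  f2: (p4, p3, p11) → 80.8115
  f3: (p4, p2, p3) → 74.1671
  f4: (p4, p9, p0) → 7.0576
  f5: (p4, p9, p2) → 79.5847
  f6: (p6, p3, p11) → 33.8872
  f7: (p6, p2, p3) → 78.4198
  f8: (p5, p0, p11) → 37.3149
  f9: (p5, p9, p0) → 20.1112
  f10: (p8, p9, p2) → 54.9123
  f11: (p8, p6, p2) → 38.6853
  f12: (p8, p6, p11) → 17.0010
  f13: (p13, p8, p11) → 26.7668
  f14: (p13, p8, p9) → 5.0525
  f15: (p13, p5, p11) → 55.0503
  f16: (p13, p5, p9) → 18.3164
Σ area = 635.978

Check V−E+F: 10 − 24 + 16 = 2.

facets=16 area=635.978


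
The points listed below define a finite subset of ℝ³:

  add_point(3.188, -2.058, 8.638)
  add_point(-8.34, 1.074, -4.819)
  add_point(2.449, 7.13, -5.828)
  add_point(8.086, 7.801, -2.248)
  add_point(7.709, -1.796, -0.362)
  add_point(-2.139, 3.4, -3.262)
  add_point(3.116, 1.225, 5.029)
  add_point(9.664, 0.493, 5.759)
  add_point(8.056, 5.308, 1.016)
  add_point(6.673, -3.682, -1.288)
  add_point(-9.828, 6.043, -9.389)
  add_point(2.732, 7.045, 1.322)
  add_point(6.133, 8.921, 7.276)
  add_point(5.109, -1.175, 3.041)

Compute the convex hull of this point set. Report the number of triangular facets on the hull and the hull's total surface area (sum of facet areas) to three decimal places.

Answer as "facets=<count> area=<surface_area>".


Hull vertices (9/14): indices [0, 1, 2, 3, 4, 7, 9, 10, 12].

Facet areas (half cross-product norm):
  f1: (p0, p12, p7) → 34.7670
  f2: (p3, p12, p7) → 42.6320
  f3: (p1, p12, p10) → 68.0332
  f4: (p1, p0, p12) → 102.5751
  f5: (p9, p0, p7) → 32.4778
  f6: (p9, p1, p0) → 84.9845
  f7: (p9, p1, p10) → 46.3432
  f8: (p4, p3, p7) → 32.9125
  f9: (p4, p9, p7) → 5.2698
  f10: (p4, p9, p3) → 7.8322
  f11: (p2, p9, p10) → 74.8374
  f12: (p2, p9, p3) → 38.4742
  f13: (p2, p12, p10) → 74.5286
  f14: (p2, p3, p12) → 30.6010
Σ area = 676.268

Euler: V−E+F = 9−21+14 = 2.

facets=14 area=676.268


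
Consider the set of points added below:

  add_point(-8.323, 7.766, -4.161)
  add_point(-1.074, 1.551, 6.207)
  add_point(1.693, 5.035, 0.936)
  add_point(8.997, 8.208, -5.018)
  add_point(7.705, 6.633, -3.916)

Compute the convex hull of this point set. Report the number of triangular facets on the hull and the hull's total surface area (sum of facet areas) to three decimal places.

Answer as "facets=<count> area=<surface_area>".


Extreme-point indices: [0, 1, 2, 3, 4] — 5 of 5 on the boundary.

Area of each hull facet:
  f1: (p2, p3, p0) → 54.9053
  f2: (p2, p1, p0) → 39.6511
  f3: (p2, p1, p3) → 13.9557
  f4: (p4, p3, p0) → 16.1037
  f5: (p4, p1, p0) → 94.1897
  f6: (p4, p1, p3) → 6.5440
Σ area = 225.349

Euler: V−E+F = 5−9+6 = 2.

facets=6 area=225.349


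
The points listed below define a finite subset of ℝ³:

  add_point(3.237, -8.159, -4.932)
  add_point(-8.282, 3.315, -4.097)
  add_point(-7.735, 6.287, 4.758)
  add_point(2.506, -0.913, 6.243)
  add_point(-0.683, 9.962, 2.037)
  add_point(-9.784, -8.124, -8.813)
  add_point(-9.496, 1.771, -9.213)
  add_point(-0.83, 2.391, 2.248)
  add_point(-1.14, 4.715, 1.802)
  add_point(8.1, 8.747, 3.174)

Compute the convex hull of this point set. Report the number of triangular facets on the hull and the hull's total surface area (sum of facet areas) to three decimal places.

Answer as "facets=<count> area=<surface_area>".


Extreme-point indices: [0, 2, 3, 4, 5, 6, 9] — 7 of 10 on the boundary.

Area of each hull facet:
  f1: (p3, p0, p5) → 89.0461
  f2: (p3, p0, p9) → 75.5758
  f3: (p2, p3, p5) → 121.4697
  f4: (p2, p3, p9) → 72.4864
  f5: (p6, p0, p5) → 67.2993
  f6: (p6, p0, p9) → 157.8115
  f7: (p6, p2, p5) → 70.5269
  f8: (p4, p2, p9) → 25.9220
  f9: (p4, p6, p9) → 61.7302
  f10: (p4, p6, p2) → 61.9816
Σ area = 803.850

Euler: V−E+F = 7−15+10 = 2.

facets=10 area=803.850


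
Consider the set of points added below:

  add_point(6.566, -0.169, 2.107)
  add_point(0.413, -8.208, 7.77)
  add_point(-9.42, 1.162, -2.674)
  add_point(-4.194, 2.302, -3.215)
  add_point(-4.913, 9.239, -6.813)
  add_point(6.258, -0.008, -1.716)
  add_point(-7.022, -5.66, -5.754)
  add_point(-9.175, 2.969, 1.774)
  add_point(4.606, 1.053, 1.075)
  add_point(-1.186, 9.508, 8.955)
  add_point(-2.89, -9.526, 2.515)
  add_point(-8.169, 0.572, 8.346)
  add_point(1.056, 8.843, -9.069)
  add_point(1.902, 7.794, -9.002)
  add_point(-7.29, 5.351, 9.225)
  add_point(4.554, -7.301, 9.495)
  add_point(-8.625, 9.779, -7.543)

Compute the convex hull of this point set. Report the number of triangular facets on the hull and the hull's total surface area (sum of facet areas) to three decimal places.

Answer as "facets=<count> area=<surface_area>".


facets=24 area=1068.596

Extreme-point indices: [0, 1, 2, 5, 6, 7, 9, 10, 11, 12, 13, 14, 15, 16] — 14 of 17 on the boundary.

Triangle areas on the boundary:
  f1: (p16, p6, p2) → 32.9262
  f2: (p16, p6, p12) → 75.6983
  f3: (p5, p6, p10) → 67.3408
  f4: (p5, p15, p0) → 14.0149
  f5: (p5, p15, p10) → 65.9442
  f6: (p9, p15, p0) → 74.0954
  f7: (p9, p15, p14) → 63.2885
  f8: (p9, p16, p12) → 85.9285
  f9: (p9, p16, p14) → 63.8448
  f10: (p11, p15, p14) → 34.7995
  f11: (p11, p6, p2) → 41.5206
  f12: (p11, p6, p10) → 63.8142
  f13: (p13, p6, p12) → 10.5802
  f14: (p13, p5, p6) → 83.6568
  f15: (p13, p5, p0) → 16.0590
  f16: (p13, p9, p0) → 100.5822
  f17: (p13, p9, p12) → 12.2422
  f18: (p1, p15, p10) → 8.2205
  f19: (p1, p11, p10) → 38.3843
  f20: (p1, p11, p15) → 24.7881
  f21: (p7, p16, p14) → 38.4756
  f22: (p7, p11, p14) → 17.2842
  f23: (p7, p16, p2) → 23.6841
  f24: (p7, p11, p2) → 11.4229
Σ area = 1068.596

Euler: V−E+F = 14−36+24 = 2.


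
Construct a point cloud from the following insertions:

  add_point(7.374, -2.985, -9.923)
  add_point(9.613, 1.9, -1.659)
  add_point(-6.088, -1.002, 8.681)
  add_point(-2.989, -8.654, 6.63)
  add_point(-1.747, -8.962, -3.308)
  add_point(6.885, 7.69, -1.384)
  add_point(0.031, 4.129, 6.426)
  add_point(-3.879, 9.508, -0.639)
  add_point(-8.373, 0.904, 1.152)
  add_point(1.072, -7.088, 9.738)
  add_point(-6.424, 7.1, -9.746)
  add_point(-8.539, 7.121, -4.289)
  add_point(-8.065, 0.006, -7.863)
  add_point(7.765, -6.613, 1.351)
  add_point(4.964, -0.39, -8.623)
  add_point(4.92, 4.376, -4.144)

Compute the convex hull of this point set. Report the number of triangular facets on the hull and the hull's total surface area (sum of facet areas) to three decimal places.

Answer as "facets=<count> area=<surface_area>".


facets=24 area=1082.809

Extreme-point indices: [0, 1, 2, 3, 4, 5, 6, 7, 8, 9, 10, 11, 12, 13] — 14 of 16 on the boundary.

Area of each hull facet:
  f1: (p6, p9, p1) → 74.6477
  f2: (p12, p0, p4) → 74.6163
  f3: (p12, p8, p11) → 30.5202
  f4: (p13, p0, p4) → 59.6869
  f5: (p13, p9, p1) → 44.9010
  f6: (p13, p0, p1) → 44.2141
  f7: (p3, p13, p4) → 51.4239
  f8: (p3, p13, p9) → 28.7071
  f9: (p3, p12, p4) → 56.9307
  f10: (p3, p12, p8) → 52.0155
  f11: (p2, p6, p9) → 38.9007
  f12: (p2, p3, p9) → 22.5640
  f13: (p2, p3, p8) → 34.2927
  f14: (p2, p8, p11) → 20.2833
  f15: (p5, p6, p1) → 35.1845
  f16: (p5, p0, p1) → 29.1131
  f17: (p10, p12, p0) → 59.5078
  f18: (p10, p5, p0) → 101.5166
  f19: (p10, p12, p11) → 20.9318
  f20: (p7, p5, p6) → 47.6930
  f21: (p7, p2, p11) → 45.3735
  f22: (p7, p2, p6) → 39.0425
  f23: (p7, p10, p11) → 17.9795
  f24: (p7, p10, p5) → 52.7631
Σ area = 1082.809

Euler characteristic 14−36+24 = 2 ✓
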